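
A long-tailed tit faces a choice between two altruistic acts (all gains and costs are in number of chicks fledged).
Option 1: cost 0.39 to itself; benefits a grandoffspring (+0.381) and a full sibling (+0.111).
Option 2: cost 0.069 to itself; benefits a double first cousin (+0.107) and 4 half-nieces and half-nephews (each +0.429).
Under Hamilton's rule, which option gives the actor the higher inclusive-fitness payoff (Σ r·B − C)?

Option 1: r to a grandoffspring = 0.25.
Option 1: r to a full sibling = 0.5.
Option 1: Σ r·B − C = (1·0.25·0.381 + 1·0.5·0.111) − 0.39 = -0.23925.
Option 2: r to a double first cousin = 0.25.
Option 2: r to a half-niece or half-nephew = 0.125.
Option 2: Σ r·B − C = (1·0.25·0.107 + 4·0.125·0.429) − 0.069 = 0.17225.
Option 2 has the higher net inclusive-fitness payoff.

Option 2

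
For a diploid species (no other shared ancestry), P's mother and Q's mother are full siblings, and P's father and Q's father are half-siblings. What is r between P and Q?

With two independent routes of shared ancestry, r is the sum of the two contributions.
P and Q are related in two ways: first cousins through their mothers (r = 1/8) and half first cousins through their fathers (r = 1/16).
r = 1/8 + 1/16 = 0.1875.

0.1875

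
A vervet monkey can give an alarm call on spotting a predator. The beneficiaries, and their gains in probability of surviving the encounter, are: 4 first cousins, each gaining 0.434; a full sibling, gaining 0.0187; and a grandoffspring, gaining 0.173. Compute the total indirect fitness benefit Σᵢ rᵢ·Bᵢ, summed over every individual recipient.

0.2696

r to a first cousin = 0.125 (first cousins share one grandparent pair — two paths of length 4: r = 2·(1/2)^4 = 1/8).
r to a full sibling = 0.5 (full sibs share both parents — two paths of length 2: r = 2·(1/2)^2 = 1/2).
r to a grandoffspring = 1/4 (two parent–offspring links: r = (1/2)^2 = 1/4).
Summing one r·B term per recipient: 4·0.125·0.434 + 1·0.5·0.0187 + 1·0.25·0.173 = 0.2696.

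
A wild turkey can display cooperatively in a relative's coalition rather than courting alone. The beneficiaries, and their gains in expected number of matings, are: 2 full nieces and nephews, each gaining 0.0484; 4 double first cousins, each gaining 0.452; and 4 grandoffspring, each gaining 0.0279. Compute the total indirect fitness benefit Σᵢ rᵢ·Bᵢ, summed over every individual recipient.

r to a full niece or nephew = 0.25 (full aunt/uncle↔niece/nephew: two paths of length 3 through the shared grandparent pair: r = 2·(1/2)^3 = 1/4).
r to a double first cousin = 1/4 (double first cousins share both grandparent pairs — four paths of length 4: r = 4·(1/2)^4 = 1/4).
r to a grandoffspring = 1/4 (two parent–offspring links: r = (1/2)^2 = 1/4).
Summing one r·B term per recipient: 2·0.25·0.0484 + 4·0.25·0.452 + 4·0.25·0.0279 = 0.5041.

0.5041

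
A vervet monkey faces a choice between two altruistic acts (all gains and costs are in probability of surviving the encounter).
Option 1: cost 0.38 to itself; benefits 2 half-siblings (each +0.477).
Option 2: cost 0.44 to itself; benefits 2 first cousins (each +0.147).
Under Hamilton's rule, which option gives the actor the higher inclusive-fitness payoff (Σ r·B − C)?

Option 1

Option 1: r to a half-sibling = 0.25.
Option 1: Σ r·B − C = (2·0.25·0.477) − 0.38 = -0.1415.
Option 2: r to a first cousin = 0.125.
Option 2: Σ r·B − C = (2·0.125·0.147) − 0.44 = -0.40325.
Option 1 has the higher net inclusive-fitness payoff.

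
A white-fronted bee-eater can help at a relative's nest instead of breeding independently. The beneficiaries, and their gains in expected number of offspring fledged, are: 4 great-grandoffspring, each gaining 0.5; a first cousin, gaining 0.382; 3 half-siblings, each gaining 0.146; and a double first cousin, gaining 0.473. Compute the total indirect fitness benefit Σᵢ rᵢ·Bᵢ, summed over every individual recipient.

0.5255

r to a great-grandoffspring = 0.125 (three parent–offspring links: r = (1/2)^3 = 1/8).
r to a first cousin = 1/8 (first cousins share one grandparent pair — two paths of length 4: r = 2·(1/2)^4 = 1/8).
r to a half-sibling = 1/4 (half-sibs share one parent — one path of length 2: r = (1/2)^2 = 1/4).
r to a double first cousin = 1/4 (double first cousins share both grandparent pairs — four paths of length 4: r = 4·(1/2)^4 = 1/4).
Summing one r·B term per recipient: 4·0.125·0.5 + 1·0.125·0.382 + 3·0.25·0.146 + 1·0.25·0.473 = 0.5255.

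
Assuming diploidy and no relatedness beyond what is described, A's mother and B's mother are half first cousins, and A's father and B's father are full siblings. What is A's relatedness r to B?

Relatedness sums over independent paths through distinct common ancestors.
A and B are related in two ways: half second cousins through their mothers (r = 1/64) and first cousins through their fathers (r = 1/8).
r = 1/64 + 1/8 = 0.140625.

0.140625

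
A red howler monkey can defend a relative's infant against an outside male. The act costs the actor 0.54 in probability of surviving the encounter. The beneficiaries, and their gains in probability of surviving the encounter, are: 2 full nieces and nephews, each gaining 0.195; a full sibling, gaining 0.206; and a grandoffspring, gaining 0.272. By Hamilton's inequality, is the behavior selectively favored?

No

Hamilton's rule: the trait is favored when the sum of r·B over every recipient exceeds the actor's cost C.
r to a full niece or nephew = 0.25 (full aunt/uncle↔niece/nephew: two paths of length 3 through the shared grandparent pair: r = 2·(1/2)^3 = 1/4).
r to a full sibling = 0.5 (full sibs share both parents — two paths of length 2: r = 2·(1/2)^2 = 1/2).
r to a grandoffspring = 0.25 (two parent–offspring links: r = (1/2)^2 = 1/4).
Summing one r·B term per recipient: 2·0.25·0.195 + 1·0.5·0.206 + 1·0.25·0.272 = 0.2685.
0.2685 < 0.54: the indirect benefit is less than the cost.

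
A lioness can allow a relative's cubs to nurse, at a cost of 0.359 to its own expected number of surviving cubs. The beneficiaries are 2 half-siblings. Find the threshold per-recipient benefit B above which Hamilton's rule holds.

r to a half-sibling = 1/4 (half-sibs share one parent — one path of length 2: r = (1/2)^2 = 1/4).
Hamilton's rule with n recipients of equal r: n·r·B > C, so B > C/(n·r) = 0.359/(2·0.25) = 0.718.

0.718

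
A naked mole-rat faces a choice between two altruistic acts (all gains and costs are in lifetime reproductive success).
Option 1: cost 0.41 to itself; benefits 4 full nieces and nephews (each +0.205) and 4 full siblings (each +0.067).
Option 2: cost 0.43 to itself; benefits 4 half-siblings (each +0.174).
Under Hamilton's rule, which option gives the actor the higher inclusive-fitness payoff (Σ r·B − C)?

Option 1: r to a full niece or nephew = 0.25.
Option 1: r to a full sibling = 0.5.
Option 1: Σ r·B − C = (4·0.25·0.205 + 4·0.5·0.067) − 0.41 = -0.071.
Option 2: r to a half-sibling = 0.25.
Option 2: Σ r·B − C = (4·0.25·0.174) − 0.43 = -0.256.
Option 1 has the higher net inclusive-fitness payoff.

Option 1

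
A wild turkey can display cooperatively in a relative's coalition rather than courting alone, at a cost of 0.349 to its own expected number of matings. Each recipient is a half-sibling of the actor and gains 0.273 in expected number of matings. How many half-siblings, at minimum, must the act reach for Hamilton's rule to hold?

6

r to a half-sibling = 0.25 (half-sibs share one parent — one path of length 2: r = (1/2)^2 = 1/4).
Hamilton's rule: n·r·B > C  ⇒  n > C/(r·B) = 0.349/(0.25·0.273) = 5.114.
The smallest integer exceeding 5.114 is 6.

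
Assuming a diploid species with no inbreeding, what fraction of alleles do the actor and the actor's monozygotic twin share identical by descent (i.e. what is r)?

Each parent–offspring link contributes a factor of 1/2, and independent paths through distinct common ancestors add.
Monozygotic twins share every allele identical by descent: r = 1.

1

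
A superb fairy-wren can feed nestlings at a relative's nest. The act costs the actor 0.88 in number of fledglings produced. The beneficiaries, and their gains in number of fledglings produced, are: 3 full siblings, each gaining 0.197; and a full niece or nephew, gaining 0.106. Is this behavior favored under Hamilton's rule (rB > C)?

No

Hamilton's rule: the trait is favored when the sum of r·B over every recipient exceeds the actor's cost C.
r to a full sibling = 0.5 (full sibs share both parents — two paths of length 2: r = 2·(1/2)^2 = 1/2).
r to a full niece or nephew = 0.25 (full aunt/uncle↔niece/nephew: two paths of length 3 through the shared grandparent pair: r = 2·(1/2)^3 = 1/4).
Summing one r·B term per recipient: 3·0.5·0.197 + 1·0.25·0.106 = 0.322.
0.322 < 0.88: the indirect benefit is less than the cost.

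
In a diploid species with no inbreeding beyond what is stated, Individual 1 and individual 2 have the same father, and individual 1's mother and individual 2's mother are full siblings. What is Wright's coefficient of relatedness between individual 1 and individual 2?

0.375

Wright's path rule: contributions from independent ancestry routes add.
Individual 1 and individual 2 are related in two ways: half-sibs through their shared father (r = 1/4) and first cousins through their mothers (r = 1/8).
r = 1/4 + 1/8 = 3/8 = 0.375.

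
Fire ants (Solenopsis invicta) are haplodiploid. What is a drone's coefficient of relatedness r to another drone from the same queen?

0.5

Haploid brothers each carry a random half of the queen's diploid genome, so on average they share half: r = 1/2.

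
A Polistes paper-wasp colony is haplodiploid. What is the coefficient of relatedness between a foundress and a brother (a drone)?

0.25

Her haploid brother carries none of their father's genes and a random half of their mother's genome; that half matches the maternal half of her own genome with probability 1/2: r = 1/2 · 1/2 = 1/4.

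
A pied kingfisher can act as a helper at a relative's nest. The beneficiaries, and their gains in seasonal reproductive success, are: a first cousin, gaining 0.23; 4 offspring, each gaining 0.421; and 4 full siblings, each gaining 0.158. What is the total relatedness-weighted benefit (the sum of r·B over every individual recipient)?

r to a first cousin = 0.125 (first cousins share one grandparent pair — two paths of length 4: r = 2·(1/2)^4 = 1/8).
r to an offspring = 1/2 (one parent–offspring link: r = (1/2)^1 = 1/2).
r to a full sibling = 1/2 (full sibs share both parents — two paths of length 2: r = 2·(1/2)^2 = 1/2).
Summing one r·B term per recipient: 1·0.125·0.23 + 4·0.5·0.421 + 4·0.5·0.158 = 1.18675.

1.18675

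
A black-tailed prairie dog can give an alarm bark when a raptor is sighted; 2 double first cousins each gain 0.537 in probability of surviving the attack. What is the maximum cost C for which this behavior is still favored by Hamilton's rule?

0.2685

r to a double first cousin = 1/4 (double first cousins share both grandparent pairs — four paths of length 4: r = 4·(1/2)^4 = 1/4).
Hamilton's rule: n·r·B > C, so the trait is favored while C < n·r·B = 2·0.25·0.537 = 0.2685.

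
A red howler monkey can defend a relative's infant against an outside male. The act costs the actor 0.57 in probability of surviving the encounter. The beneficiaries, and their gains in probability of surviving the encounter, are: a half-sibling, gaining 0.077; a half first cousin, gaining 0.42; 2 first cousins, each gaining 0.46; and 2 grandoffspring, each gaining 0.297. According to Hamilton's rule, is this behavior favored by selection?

Hamilton's rule: the trait is favored when the sum of r·B over every recipient exceeds the actor's cost C.
r to a half-sibling = 0.25 (half-sibs share one parent — one path of length 2: r = (1/2)^2 = 1/4).
r to a half first cousin = 0.0625 (half first cousins share one grandparent — one path of length 4: r = (1/2)^4 = 1/16).
r to a first cousin = 0.125 (first cousins share one grandparent pair — two paths of length 4: r = 2·(1/2)^4 = 1/8).
r to a grandoffspring = 1/4 (two parent–offspring links: r = (1/2)^2 = 1/4).
Summing one r·B term per recipient: 1·0.25·0.077 + 1·0.0625·0.42 + 2·0.125·0.46 + 2·0.25·0.297 = 0.309.
0.309 < 0.57: the indirect benefit is less than the cost.

No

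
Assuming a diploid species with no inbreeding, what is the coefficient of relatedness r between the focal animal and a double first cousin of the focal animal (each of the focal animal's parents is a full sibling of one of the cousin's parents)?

Each parent–offspring link contributes a factor of 1/2, and independent paths through distinct common ancestors add.
Double first cousins share both grandparent pairs — four paths of length 4: r = 4·(1/2)^4 = 1/4.

0.25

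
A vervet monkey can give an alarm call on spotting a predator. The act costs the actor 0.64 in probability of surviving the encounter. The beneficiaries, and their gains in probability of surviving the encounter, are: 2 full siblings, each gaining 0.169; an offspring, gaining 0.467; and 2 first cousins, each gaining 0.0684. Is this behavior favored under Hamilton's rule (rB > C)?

No

Hamilton's rule: the trait is favored when the sum of r·B over every recipient exceeds the actor's cost C.
r to a full sibling = 1/2 (full sibs share both parents — two paths of length 2: r = 2·(1/2)^2 = 1/2).
r to an offspring = 0.5 (one parent–offspring link: r = (1/2)^1 = 1/2).
r to a first cousin = 0.125 (first cousins share one grandparent pair — two paths of length 4: r = 2·(1/2)^4 = 1/8).
Summing one r·B term per recipient: 2·0.5·0.169 + 1·0.5·0.467 + 2·0.125·0.0684 = 0.4196.
0.4196 < 0.64: the indirect benefit is less than the cost.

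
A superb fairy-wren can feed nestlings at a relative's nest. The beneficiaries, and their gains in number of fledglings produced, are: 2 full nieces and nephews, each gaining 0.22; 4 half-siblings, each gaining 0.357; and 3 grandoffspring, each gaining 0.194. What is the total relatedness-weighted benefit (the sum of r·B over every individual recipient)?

0.6125

r to a full niece or nephew = 1/4 (full aunt/uncle↔niece/nephew: two paths of length 3 through the shared grandparent pair: r = 2·(1/2)^3 = 1/4).
r to a half-sibling = 1/4 (half-sibs share one parent — one path of length 2: r = (1/2)^2 = 1/4).
r to a grandoffspring = 1/4 (two parent–offspring links: r = (1/2)^2 = 1/4).
Summing one r·B term per recipient: 2·0.25·0.22 + 4·0.25·0.357 + 3·0.25·0.194 = 0.6125.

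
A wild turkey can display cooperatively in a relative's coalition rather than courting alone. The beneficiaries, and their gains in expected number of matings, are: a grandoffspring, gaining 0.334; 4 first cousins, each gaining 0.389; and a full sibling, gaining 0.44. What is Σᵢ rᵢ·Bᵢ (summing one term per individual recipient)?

0.498

r to a grandoffspring = 1/4 (two parent–offspring links: r = (1/2)^2 = 1/4).
r to a first cousin = 0.125 (first cousins share one grandparent pair — two paths of length 4: r = 2·(1/2)^4 = 1/8).
r to a full sibling = 1/2 (full sibs share both parents — two paths of length 2: r = 2·(1/2)^2 = 1/2).
Summing one r·B term per recipient: 1·0.25·0.334 + 4·0.125·0.389 + 1·0.5·0.44 = 0.498.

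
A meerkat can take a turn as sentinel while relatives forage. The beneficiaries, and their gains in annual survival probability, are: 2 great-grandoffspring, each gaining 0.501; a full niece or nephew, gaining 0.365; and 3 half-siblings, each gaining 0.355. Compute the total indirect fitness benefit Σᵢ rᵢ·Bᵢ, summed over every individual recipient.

0.48275

r to a great-grandoffspring = 1/8 (three parent–offspring links: r = (1/2)^3 = 1/8).
r to a full niece or nephew = 0.25 (full aunt/uncle↔niece/nephew: two paths of length 3 through the shared grandparent pair: r = 2·(1/2)^3 = 1/4).
r to a half-sibling = 1/4 (half-sibs share one parent — one path of length 2: r = (1/2)^2 = 1/4).
Summing one r·B term per recipient: 2·0.125·0.501 + 1·0.25·0.365 + 3·0.25·0.355 = 0.48275.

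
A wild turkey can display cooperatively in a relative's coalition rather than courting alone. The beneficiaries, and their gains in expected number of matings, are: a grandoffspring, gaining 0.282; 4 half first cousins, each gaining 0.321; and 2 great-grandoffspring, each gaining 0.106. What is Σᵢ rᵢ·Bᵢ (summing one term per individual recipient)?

r to a grandoffspring = 1/4 (two parent–offspring links: r = (1/2)^2 = 1/4).
r to a half first cousin = 1/16 (half first cousins share one grandparent — one path of length 4: r = (1/2)^4 = 1/16).
r to a great-grandoffspring = 1/8 (three parent–offspring links: r = (1/2)^3 = 1/8).
Summing one r·B term per recipient: 1·0.25·0.282 + 4·0.0625·0.321 + 2·0.125·0.106 = 0.17725.

0.17725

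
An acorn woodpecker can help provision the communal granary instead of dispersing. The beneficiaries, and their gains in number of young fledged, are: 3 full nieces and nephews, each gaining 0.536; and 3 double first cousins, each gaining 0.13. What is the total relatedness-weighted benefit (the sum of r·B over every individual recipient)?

r to a full niece or nephew = 0.25 (full aunt/uncle↔niece/nephew: two paths of length 3 through the shared grandparent pair: r = 2·(1/2)^3 = 1/4).
r to a double first cousin = 0.25 (double first cousins share both grandparent pairs — four paths of length 4: r = 4·(1/2)^4 = 1/4).
Summing one r·B term per recipient: 3·0.25·0.536 + 3·0.25·0.13 = 0.4995.

0.4995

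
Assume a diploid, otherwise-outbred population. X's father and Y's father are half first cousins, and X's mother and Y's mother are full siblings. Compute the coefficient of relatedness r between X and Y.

0.140625

Independent pedigree routes through distinct common ancestors add.
X and Y are related in two ways: half second cousins through their fathers (r = 1/64) and first cousins through their mothers (r = 1/8).
r = 1/64 + 1/8 = 9/64 = 0.140625.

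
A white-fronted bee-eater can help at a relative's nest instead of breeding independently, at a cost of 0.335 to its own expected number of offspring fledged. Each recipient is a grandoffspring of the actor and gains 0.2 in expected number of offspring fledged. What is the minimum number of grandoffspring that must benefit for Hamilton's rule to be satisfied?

7

r to a grandoffspring = 0.25 (two parent–offspring links: r = (1/2)^2 = 1/4).
Hamilton's rule: n·r·B > C  ⇒  n > C/(r·B) = 0.335/(0.25·0.2) = 6.7.
The smallest integer exceeding 6.7 is 7.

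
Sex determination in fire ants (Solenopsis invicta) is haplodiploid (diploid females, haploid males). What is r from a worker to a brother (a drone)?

0.25

Her haploid brother carries none of their father's genes and a random half of their mother's genome; that half matches the maternal half of her own genome with probability 1/2: r = 1/2 · 1/2 = 1/4.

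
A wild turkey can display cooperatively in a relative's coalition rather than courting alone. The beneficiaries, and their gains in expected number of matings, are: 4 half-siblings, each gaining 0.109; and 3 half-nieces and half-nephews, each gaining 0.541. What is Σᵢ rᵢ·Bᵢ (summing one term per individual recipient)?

r to a half-sibling = 1/4 (half-sibs share one parent — one path of length 2: r = (1/2)^2 = 1/4).
r to a half-niece or half-nephew = 0.125 (half-aunt/uncle↔niece/nephew: one path of length 3: r = (1/2)^3 = 1/8).
Summing one r·B term per recipient: 4·0.25·0.109 + 3·0.125·0.541 = 0.311875.

0.311875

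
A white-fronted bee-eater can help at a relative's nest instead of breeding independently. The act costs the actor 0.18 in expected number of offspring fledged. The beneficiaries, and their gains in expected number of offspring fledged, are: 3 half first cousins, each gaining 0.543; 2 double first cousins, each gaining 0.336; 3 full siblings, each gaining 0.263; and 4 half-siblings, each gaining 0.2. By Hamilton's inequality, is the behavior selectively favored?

Yes

Hamilton's rule: the trait is favored when the sum of r·B over every recipient exceeds the actor's cost C.
r to a half first cousin = 1/16 (half first cousins share one grandparent — one path of length 4: r = (1/2)^4 = 1/16).
r to a double first cousin = 0.25 (double first cousins share both grandparent pairs — four paths of length 4: r = 4·(1/2)^4 = 1/4).
r to a full sibling = 0.5 (full sibs share both parents — two paths of length 2: r = 2·(1/2)^2 = 1/2).
r to a half-sibling = 1/4 (half-sibs share one parent — one path of length 2: r = (1/2)^2 = 1/4).
Summing one r·B term per recipient: 3·0.0625·0.543 + 2·0.25·0.336 + 3·0.5·0.263 + 4·0.25·0.2 = 0.8643125.
0.8643125 > 0.18: the indirect benefit exceeds the cost.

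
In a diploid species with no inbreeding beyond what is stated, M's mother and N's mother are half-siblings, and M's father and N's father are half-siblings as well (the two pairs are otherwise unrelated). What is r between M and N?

Independent pedigree routes through distinct common ancestors add.
M and N are related in two ways: half first cousins through their mothers (r = 1/16) and half first cousins through their fathers (r = 1/16).
r = 1/16 + 1/16 = 1/8 = 0.125.

0.125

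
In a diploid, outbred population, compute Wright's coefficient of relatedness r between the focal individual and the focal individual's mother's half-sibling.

0.125

Each parent–offspring link contributes a factor of 1/2, and independent paths through distinct common ancestors add.
Half-aunt/uncle↔niece/nephew: one path of length 3: r = (1/2)^3 = 1/8.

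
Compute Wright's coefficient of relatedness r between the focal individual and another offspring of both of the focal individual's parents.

Each parent–offspring link contributes a factor of 1/2, and independent paths through distinct common ancestors add.
Full sibs share both parents — two paths of length 2: r = 2·(1/2)^2 = 1/2.

0.5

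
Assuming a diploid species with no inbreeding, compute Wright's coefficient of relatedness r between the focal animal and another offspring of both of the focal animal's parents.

0.5

Each parent–offspring link contributes a factor of 1/2, and independent paths through distinct common ancestors add.
Full sibs share both parents — two paths of length 2: r = 2·(1/2)^2 = 1/2.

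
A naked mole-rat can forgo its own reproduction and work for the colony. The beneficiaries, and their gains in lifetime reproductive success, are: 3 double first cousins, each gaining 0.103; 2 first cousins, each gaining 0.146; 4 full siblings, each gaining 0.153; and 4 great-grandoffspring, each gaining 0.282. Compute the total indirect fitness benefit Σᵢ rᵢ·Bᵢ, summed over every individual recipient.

0.56075

r to a double first cousin = 0.25 (double first cousins share both grandparent pairs — four paths of length 4: r = 4·(1/2)^4 = 1/4).
r to a first cousin = 0.125 (first cousins share one grandparent pair — two paths of length 4: r = 2·(1/2)^4 = 1/8).
r to a full sibling = 0.5 (full sibs share both parents — two paths of length 2: r = 2·(1/2)^2 = 1/2).
r to a great-grandoffspring = 0.125 (three parent–offspring links: r = (1/2)^3 = 1/8).
Summing one r·B term per recipient: 3·0.25·0.103 + 2·0.125·0.146 + 4·0.5·0.153 + 4·0.125·0.282 = 0.56075.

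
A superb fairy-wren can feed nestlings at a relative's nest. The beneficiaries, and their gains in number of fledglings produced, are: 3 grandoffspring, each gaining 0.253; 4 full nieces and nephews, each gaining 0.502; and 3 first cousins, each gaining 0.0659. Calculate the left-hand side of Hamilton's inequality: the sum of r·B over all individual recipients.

0.7164625

r to a grandoffspring = 1/4 (two parent–offspring links: r = (1/2)^2 = 1/4).
r to a full niece or nephew = 0.25 (full aunt/uncle↔niece/nephew: two paths of length 3 through the shared grandparent pair: r = 2·(1/2)^3 = 1/4).
r to a first cousin = 1/8 (first cousins share one grandparent pair — two paths of length 4: r = 2·(1/2)^4 = 1/8).
Summing one r·B term per recipient: 3·0.25·0.253 + 4·0.25·0.502 + 3·0.125·0.0659 = 0.7164625.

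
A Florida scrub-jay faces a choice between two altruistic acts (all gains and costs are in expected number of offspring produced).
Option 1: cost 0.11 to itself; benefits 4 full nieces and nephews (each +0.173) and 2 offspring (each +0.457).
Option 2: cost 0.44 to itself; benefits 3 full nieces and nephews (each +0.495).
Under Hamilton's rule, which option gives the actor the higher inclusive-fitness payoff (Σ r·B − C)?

Option 1: r to a full niece or nephew = 0.25.
Option 1: r to an offspring = 0.5.
Option 1: Σ r·B − C = (4·0.25·0.173 + 2·0.5·0.457) − 0.11 = 0.52.
Option 2: r to a full niece or nephew = 0.25.
Option 2: Σ r·B − C = (3·0.25·0.495) − 0.44 = -0.06875.
Option 1 has the higher net inclusive-fitness payoff.

Option 1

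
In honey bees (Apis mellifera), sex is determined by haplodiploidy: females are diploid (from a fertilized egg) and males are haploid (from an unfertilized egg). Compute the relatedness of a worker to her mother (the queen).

One meiotic link between diploid queen and diploid daughter: r = 1/2.

0.5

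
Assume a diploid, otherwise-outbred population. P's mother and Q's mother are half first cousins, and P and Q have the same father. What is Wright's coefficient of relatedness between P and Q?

Wright's path rule: contributions from independent ancestry routes add.
P and Q are related in two ways: half second cousins through their mothers (r = 1/64) and half-sibs through their shared father (r = 1/4).
r = 1/64 + 1/4 = 0.265625.

0.265625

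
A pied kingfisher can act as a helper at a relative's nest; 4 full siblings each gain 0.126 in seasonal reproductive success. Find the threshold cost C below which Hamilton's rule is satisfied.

r to a full sibling = 1/2 (full sibs share both parents — two paths of length 2: r = 2·(1/2)^2 = 1/2).
Hamilton's rule: n·r·B > C, so the trait is favored while C < n·r·B = 4·0.5·0.126 = 0.252.

0.252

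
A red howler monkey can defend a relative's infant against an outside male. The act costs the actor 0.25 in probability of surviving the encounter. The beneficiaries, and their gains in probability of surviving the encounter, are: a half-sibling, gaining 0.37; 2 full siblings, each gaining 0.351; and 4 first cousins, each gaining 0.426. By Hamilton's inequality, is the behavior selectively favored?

Yes

Hamilton's rule: the trait is favored when the sum of r·B over every recipient exceeds the actor's cost C.
r to a half-sibling = 1/4 (half-sibs share one parent — one path of length 2: r = (1/2)^2 = 1/4).
r to a full sibling = 1/2 (full sibs share both parents — two paths of length 2: r = 2·(1/2)^2 = 1/2).
r to a first cousin = 1/8 (first cousins share one grandparent pair — two paths of length 4: r = 2·(1/2)^4 = 1/8).
Summing one r·B term per recipient: 1·0.25·0.37 + 2·0.5·0.351 + 4·0.125·0.426 = 0.6565.
0.6565 > 0.25: the indirect benefit exceeds the cost.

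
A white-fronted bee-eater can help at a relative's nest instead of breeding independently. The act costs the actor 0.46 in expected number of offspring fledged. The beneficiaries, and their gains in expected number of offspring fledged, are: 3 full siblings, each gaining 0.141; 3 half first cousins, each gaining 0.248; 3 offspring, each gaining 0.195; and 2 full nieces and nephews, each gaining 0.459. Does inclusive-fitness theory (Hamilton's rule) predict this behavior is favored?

Hamilton's rule: the trait is favored when the sum of r·B over every recipient exceeds the actor's cost C.
r to a full sibling = 0.5 (full sibs share both parents — two paths of length 2: r = 2·(1/2)^2 = 1/2).
r to a half first cousin = 1/16 (half first cousins share one grandparent — one path of length 4: r = (1/2)^4 = 1/16).
r to an offspring = 0.5 (one parent–offspring link: r = (1/2)^1 = 1/2).
r to a full niece or nephew = 1/4 (full aunt/uncle↔niece/nephew: two paths of length 3 through the shared grandparent pair: r = 2·(1/2)^3 = 1/4).
Summing one r·B term per recipient: 3·0.5·0.141 + 3·0.0625·0.248 + 3·0.5·0.195 + 2·0.25·0.459 = 0.78.
0.78 > 0.46: the indirect benefit exceeds the cost.

Yes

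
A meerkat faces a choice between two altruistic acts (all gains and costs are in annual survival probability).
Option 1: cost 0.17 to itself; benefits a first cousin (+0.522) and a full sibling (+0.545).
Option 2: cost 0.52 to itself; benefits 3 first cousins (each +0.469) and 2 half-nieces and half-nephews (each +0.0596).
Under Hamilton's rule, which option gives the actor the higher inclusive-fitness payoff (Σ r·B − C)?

Option 1: r to a first cousin = 0.125.
Option 1: r to a full sibling = 0.5.
Option 1: Σ r·B − C = (1·0.125·0.522 + 1·0.5·0.545) − 0.17 = 0.16775.
Option 2: r to a first cousin = 0.125.
Option 2: r to a half-niece or half-nephew = 0.125.
Option 2: Σ r·B − C = (3·0.125·0.469 + 2·0.125·0.0596) − 0.52 = -0.329225.
Option 1 has the higher net inclusive-fitness payoff.

Option 1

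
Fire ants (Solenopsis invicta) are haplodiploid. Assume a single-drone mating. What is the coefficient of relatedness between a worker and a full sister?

Haplodiploid full sisters inherit their father's entire haploid genome identically (contributing 1/2) and on average half of their mother's contribution (1/2 · 1/2 = 1/4); r = 1/2 + 1/4 = 3/4.

0.75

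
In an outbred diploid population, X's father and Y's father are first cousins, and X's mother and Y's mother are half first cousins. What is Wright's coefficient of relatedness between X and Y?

Independent pedigree routes through distinct common ancestors add.
X and Y are related in two ways: second cousins through their fathers (r = 1/32) and half second cousins through their mothers (r = 1/64).
r = 1/32 + 1/64 = 0.046875.

0.046875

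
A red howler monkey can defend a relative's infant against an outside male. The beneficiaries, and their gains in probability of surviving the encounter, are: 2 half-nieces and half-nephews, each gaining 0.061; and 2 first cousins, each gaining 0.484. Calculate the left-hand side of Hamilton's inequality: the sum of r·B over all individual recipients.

r to a half-niece or half-nephew = 0.125 (half-aunt/uncle↔niece/nephew: one path of length 3: r = (1/2)^3 = 1/8).
r to a first cousin = 0.125 (first cousins share one grandparent pair — two paths of length 4: r = 2·(1/2)^4 = 1/8).
Summing one r·B term per recipient: 2·0.125·0.061 + 2·0.125·0.484 = 0.13625.

0.13625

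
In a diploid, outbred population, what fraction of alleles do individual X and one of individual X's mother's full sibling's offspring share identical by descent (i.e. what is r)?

Each parent–offspring link contributes a factor of 1/2, and independent paths through distinct common ancestors add.
First cousins share one grandparent pair — two paths of length 4: r = 2·(1/2)^4 = 1/8.

0.125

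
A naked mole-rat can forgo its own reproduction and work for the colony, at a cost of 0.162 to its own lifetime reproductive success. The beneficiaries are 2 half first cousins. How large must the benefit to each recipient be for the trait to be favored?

r to a half first cousin = 1/16 (half first cousins share one grandparent — one path of length 4: r = (1/2)^4 = 1/16).
Hamilton's rule with n recipients of equal r: n·r·B > C, so B > C/(n·r) = 0.162/(2·0.0625) = 1.296.

1.296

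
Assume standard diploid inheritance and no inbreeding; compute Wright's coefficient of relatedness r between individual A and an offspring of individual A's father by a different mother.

0.25

Each parent–offspring link contributes a factor of 1/2, and independent paths through distinct common ancestors add.
Half-sibs share one parent — one path of length 2: r = (1/2)^2 = 1/4.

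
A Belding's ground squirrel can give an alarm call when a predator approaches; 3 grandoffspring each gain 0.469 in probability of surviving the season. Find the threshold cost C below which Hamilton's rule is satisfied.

0.35175

r to a grandoffspring = 0.25 (two parent–offspring links: r = (1/2)^2 = 1/4).
Hamilton's rule: n·r·B > C, so the trait is favored while C < n·r·B = 3·0.25·0.469 = 0.35175.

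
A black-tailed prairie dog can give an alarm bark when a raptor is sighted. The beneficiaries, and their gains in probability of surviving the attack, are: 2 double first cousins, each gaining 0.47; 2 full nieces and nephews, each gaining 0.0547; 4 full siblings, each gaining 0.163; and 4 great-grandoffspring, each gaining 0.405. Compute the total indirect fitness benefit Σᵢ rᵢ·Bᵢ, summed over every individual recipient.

0.79085

r to a double first cousin = 1/4 (double first cousins share both grandparent pairs — four paths of length 4: r = 4·(1/2)^4 = 1/4).
r to a full niece or nephew = 1/4 (full aunt/uncle↔niece/nephew: two paths of length 3 through the shared grandparent pair: r = 2·(1/2)^3 = 1/4).
r to a full sibling = 1/2 (full sibs share both parents — two paths of length 2: r = 2·(1/2)^2 = 1/2).
r to a great-grandoffspring = 0.125 (three parent–offspring links: r = (1/2)^3 = 1/8).
Summing one r·B term per recipient: 2·0.25·0.47 + 2·0.25·0.0547 + 4·0.5·0.163 + 4·0.125·0.405 = 0.79085.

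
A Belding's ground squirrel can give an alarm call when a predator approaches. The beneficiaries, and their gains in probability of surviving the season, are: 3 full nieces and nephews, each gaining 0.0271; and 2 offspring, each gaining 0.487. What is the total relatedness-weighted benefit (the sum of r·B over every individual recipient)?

0.507325

r to a full niece or nephew = 1/4 (full aunt/uncle↔niece/nephew: two paths of length 3 through the shared grandparent pair: r = 2·(1/2)^3 = 1/4).
r to an offspring = 0.5 (one parent–offspring link: r = (1/2)^1 = 1/2).
Summing one r·B term per recipient: 3·0.25·0.0271 + 2·0.5·0.487 = 0.507325.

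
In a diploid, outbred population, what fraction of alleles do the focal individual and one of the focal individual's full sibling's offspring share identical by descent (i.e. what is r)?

Each parent–offspring link contributes a factor of 1/2, and independent paths through distinct common ancestors add.
Full aunt/uncle↔niece/nephew: two paths of length 3 through the shared grandparent pair: r = 2·(1/2)^3 = 1/4.

0.25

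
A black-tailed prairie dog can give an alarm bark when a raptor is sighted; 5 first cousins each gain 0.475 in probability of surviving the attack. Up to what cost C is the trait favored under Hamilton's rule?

0.296875

r to a first cousin = 1/8 (first cousins share one grandparent pair — two paths of length 4: r = 2·(1/2)^4 = 1/8).
Hamilton's rule: n·r·B > C, so the trait is favored while C < n·r·B = 5·0.125·0.475 = 0.296875.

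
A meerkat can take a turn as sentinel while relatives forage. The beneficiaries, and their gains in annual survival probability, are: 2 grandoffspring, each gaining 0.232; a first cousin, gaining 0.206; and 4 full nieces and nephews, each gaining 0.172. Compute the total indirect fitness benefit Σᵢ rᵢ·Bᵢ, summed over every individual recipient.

0.31375

r to a grandoffspring = 0.25 (two parent–offspring links: r = (1/2)^2 = 1/4).
r to a first cousin = 1/8 (first cousins share one grandparent pair — two paths of length 4: r = 2·(1/2)^4 = 1/8).
r to a full niece or nephew = 0.25 (full aunt/uncle↔niece/nephew: two paths of length 3 through the shared grandparent pair: r = 2·(1/2)^3 = 1/4).
Summing one r·B term per recipient: 2·0.25·0.232 + 1·0.125·0.206 + 4·0.25·0.172 = 0.31375.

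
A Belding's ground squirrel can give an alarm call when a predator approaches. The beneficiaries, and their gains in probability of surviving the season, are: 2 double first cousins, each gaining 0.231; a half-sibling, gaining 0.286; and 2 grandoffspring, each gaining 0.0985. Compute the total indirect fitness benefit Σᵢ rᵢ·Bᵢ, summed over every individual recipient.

r to a double first cousin = 1/4 (double first cousins share both grandparent pairs — four paths of length 4: r = 4·(1/2)^4 = 1/4).
r to a half-sibling = 1/4 (half-sibs share one parent — one path of length 2: r = (1/2)^2 = 1/4).
r to a grandoffspring = 1/4 (two parent–offspring links: r = (1/2)^2 = 1/4).
Summing one r·B term per recipient: 2·0.25·0.231 + 1·0.25·0.286 + 2·0.25·0.0985 = 0.23625.

0.23625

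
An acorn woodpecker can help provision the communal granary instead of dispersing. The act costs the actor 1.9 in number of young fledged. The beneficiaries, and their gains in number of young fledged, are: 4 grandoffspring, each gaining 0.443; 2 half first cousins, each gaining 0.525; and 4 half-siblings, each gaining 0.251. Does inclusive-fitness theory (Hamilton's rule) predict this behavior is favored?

Hamilton's rule: the trait is favored when the sum of r·B over every recipient exceeds the actor's cost C.
r to a grandoffspring = 1/4 (two parent–offspring links: r = (1/2)^2 = 1/4).
r to a half first cousin = 0.0625 (half first cousins share one grandparent — one path of length 4: r = (1/2)^4 = 1/16).
r to a half-sibling = 0.25 (half-sibs share one parent — one path of length 2: r = (1/2)^2 = 1/4).
Summing one r·B term per recipient: 4·0.25·0.443 + 2·0.0625·0.525 + 4·0.25·0.251 = 0.759625.
0.759625 < 1.9: the indirect benefit is less than the cost.

No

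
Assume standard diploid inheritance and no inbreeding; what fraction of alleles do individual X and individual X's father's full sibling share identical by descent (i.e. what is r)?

0.25

Each parent–offspring link contributes a factor of 1/2, and independent paths through distinct common ancestors add.
Full aunt/uncle↔niece/nephew: two paths of length 3 through the shared grandparent pair: r = 2·(1/2)^3 = 1/4.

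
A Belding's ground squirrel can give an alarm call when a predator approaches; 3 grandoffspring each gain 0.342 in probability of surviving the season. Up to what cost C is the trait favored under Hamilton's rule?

r to a grandoffspring = 0.25 (two parent–offspring links: r = (1/2)^2 = 1/4).
Hamilton's rule: n·r·B > C, so the trait is favored while C < n·r·B = 3·0.25·0.342 = 0.2565.

0.2565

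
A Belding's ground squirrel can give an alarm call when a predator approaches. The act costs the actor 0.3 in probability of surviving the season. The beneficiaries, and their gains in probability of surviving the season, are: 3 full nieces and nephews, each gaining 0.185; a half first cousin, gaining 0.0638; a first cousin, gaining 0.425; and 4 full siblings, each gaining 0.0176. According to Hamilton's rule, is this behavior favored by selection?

No

Hamilton's rule: the trait is favored when the sum of r·B over every recipient exceeds the actor's cost C.
r to a full niece or nephew = 0.25 (full aunt/uncle↔niece/nephew: two paths of length 3 through the shared grandparent pair: r = 2·(1/2)^3 = 1/4).
r to a half first cousin = 1/16 (half first cousins share one grandparent — one path of length 4: r = (1/2)^4 = 1/16).
r to a first cousin = 0.125 (first cousins share one grandparent pair — two paths of length 4: r = 2·(1/2)^4 = 1/8).
r to a full sibling = 1/2 (full sibs share both parents — two paths of length 2: r = 2·(1/2)^2 = 1/2).
Summing one r·B term per recipient: 3·0.25·0.185 + 1·0.0625·0.0638 + 1·0.125·0.425 + 4·0.5·0.0176 = 0.2310625.
0.2310625 < 0.3: the indirect benefit is less than the cost.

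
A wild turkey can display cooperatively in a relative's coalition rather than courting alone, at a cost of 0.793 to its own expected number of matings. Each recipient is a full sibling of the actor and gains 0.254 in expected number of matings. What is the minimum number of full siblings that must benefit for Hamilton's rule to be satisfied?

7

r to a full sibling = 0.5 (full sibs share both parents — two paths of length 2: r = 2·(1/2)^2 = 1/2).
Hamilton's rule: n·r·B > C  ⇒  n > C/(r·B) = 0.793/(0.5·0.254) = 6.244.
The smallest integer exceeding 6.244 is 7.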